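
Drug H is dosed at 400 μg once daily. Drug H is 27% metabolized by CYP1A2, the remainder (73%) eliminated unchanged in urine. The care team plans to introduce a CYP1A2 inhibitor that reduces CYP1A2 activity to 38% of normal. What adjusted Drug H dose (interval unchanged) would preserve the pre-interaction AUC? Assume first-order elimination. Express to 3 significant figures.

The CYP1A2 pathway (27% of clearance) drops to 0.38× activity: 0.27 × 0.38 = 0.1026.
The remaining 73% of clearance is unaffected.
New clearance relative to baseline: 0.1026 + 0.73 = 0.8326.
To maintain the same steady-state level, dose must scale with clearance: new dose = 400 × 0.8326 = 333 μg.

333 μg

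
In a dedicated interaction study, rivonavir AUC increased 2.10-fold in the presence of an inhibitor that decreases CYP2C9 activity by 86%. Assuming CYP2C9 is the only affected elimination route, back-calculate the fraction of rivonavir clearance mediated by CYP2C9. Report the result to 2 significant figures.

Let x = fm,CYP2C9. Because AUC ∝ 1/CL, relative clearance fell to 1/2.10 = 0.4762.
Setting x·0.14 + (1 − x) = 0.4762 and solving: x = (0.4762 − 1)/(0.14 − 1) = 0.61.

0.61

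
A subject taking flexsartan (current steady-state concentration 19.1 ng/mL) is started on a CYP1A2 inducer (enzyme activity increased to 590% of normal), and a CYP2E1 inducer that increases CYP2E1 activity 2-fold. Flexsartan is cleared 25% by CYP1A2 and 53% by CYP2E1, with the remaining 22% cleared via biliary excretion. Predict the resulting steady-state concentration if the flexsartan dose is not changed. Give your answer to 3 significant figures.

The CYP1A2 pathway (25% of clearance) is boosted to 5.9× activity: 0.25 × 5.9 = 1.475.
The CYP2E1 pathway (53% of clearance) is boosted to 2× activity: 0.53 × 2 = 1.06.
Non-CYP routes (22%) are unchanged.
New clearance relative to baseline: 1.475 + 1.06 + 0.22 = 2.755.
Steady-state concentration ∝ 1/CL: new value = 19.1 / 2.755 = 6.93 ng/mL.

6.93 ng/mL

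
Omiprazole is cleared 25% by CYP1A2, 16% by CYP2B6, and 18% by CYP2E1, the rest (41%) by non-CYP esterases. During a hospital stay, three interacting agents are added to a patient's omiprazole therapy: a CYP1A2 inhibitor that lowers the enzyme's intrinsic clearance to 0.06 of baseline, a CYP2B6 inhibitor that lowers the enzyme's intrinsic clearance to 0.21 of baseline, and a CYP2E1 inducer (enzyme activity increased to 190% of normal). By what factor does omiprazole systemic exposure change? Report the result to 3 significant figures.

The CYP1A2 pathway (25% of clearance) falls to 0.06× activity: 0.25 × 0.06 = 0.015.
The CYP2B6 pathway (16% of clearance) is reduced to 0.21× activity: 0.16 × 0.21 = 0.0336.
The CYP2E1 pathway (18% of clearance) rises to 1.9× activity: 0.18 × 1.9 = 0.342.
The remaining 41% of clearance is unaffected.
New clearance relative to baseline: 0.015 + 0.0336 + 0.342 + 0.41 = 0.8006.
Net systemic exposure ratio = 1 / 0.8006 = 1.25.

1.25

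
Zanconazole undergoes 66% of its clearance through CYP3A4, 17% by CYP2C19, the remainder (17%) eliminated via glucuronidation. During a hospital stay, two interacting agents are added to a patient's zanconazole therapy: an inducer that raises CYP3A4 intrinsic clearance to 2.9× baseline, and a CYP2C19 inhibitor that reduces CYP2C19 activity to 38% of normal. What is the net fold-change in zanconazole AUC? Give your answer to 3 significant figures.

The CYP3A4 pathway (66% of clearance) is boosted to 2.9× activity: 0.66 × 2.9 = 1.914.
The CYP2C19 pathway (17% of clearance) drops to 0.38× activity: 0.17 × 0.38 = 0.0646.
The remaining 17% of clearance is unaffected.
Relative clearance = 1.914 + 0.0646 + 0.17 = 2.1486.
Because AUC varies inversely with clearance, the combined effect is 1 / 2.1486 = 0.465.

0.465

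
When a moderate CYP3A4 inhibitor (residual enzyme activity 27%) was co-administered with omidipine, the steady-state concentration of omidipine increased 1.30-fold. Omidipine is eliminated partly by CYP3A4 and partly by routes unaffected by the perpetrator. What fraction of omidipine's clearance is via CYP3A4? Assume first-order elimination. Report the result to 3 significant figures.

Call the CYP3A4 fraction fm. After the interaction, CL_new/CL_old = fm × 0.27 + (1 − fm).
Steady-state concentration ratio = 1 / (new CL fraction), so new CL fraction = 1 / 1.30 = 0.7692.
fm × 0.27 + 1 − fm = 0.7692  ⇒  fm × (0.27 − 1) = −0.2308  ⇒  fm = 0.316.

0.316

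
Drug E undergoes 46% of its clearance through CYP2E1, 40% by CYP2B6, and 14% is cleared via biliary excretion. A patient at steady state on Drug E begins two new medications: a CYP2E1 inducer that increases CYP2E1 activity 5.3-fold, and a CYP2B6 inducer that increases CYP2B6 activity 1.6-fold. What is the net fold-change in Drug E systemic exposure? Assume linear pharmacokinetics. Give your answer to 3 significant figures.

CYP2E1: 0.46 × 5.3 = 2.438
CYP2B6: 0.4 × 1.6 = 0.64
Other: 0.14 (unchanged)
CL_new/CL_old = 2.438 + 0.64 + 0.14 = 3.218.
Net systemic exposure ratio = 1 / 3.218 = 0.311.

0.311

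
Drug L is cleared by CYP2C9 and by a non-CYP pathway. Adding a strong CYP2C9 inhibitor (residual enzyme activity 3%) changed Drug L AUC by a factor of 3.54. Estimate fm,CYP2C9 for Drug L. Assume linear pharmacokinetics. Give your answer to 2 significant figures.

0.74

Let x = fm,CYP2C9. Because AUC ∝ 1/CL, relative clearance fell to 1/3.54 = 0.2825.
Only the CYP2C9 route changed, so 0.2825 = x·0.03 + (1 − x), giving x = 0.74.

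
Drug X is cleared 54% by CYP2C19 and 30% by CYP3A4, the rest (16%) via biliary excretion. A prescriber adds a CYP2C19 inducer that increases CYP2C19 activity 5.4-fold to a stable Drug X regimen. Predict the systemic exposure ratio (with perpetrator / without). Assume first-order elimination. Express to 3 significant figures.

CYP2C19: 0.54 × 5.4 = 2.916
CYP3A4: 0.3 (unchanged)
Other: 0.16 (unchanged)
Relative clearance = 2.916 + 0.3 + 0.16 = 3.376.
Systemic exposure is inversely proportional to clearance, so the fold-change is 1 / 3.376 = 0.296.

0.296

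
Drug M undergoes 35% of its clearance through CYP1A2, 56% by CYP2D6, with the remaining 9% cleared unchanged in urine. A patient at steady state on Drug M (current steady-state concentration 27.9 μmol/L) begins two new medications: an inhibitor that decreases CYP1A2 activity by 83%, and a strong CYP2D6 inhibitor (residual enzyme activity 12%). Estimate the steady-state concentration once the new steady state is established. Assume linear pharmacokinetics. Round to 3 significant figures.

CYP1A2: 0.35 × 0.17 = 0.0595
CYP2D6: 0.56 × 0.12 = 0.0672
Other: 0.09 (unchanged)
New clearance relative to baseline: 0.0595 + 0.0672 + 0.09 = 0.2167.
Dividing the baseline by the relative clearance: 27.9 / 0.2167 = 129 μmol/L.

129 μmol/L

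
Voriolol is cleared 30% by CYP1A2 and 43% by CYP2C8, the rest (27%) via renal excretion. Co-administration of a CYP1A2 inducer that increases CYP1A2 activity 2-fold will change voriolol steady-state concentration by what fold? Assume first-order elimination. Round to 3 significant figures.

The CYP1A2 pathway (30% of clearance) is boosted to 2× activity: 0.3 × 2 = 0.6.
CYP2C8 (43%) and the residual 27% are unaffected.
New clearance relative to baseline: 0.6 + 0.43 + 0.27 = 1.3.
Steady-state concentration ratio = CL_old/CL_new = 1 / 1.3 = 0.769.

0.769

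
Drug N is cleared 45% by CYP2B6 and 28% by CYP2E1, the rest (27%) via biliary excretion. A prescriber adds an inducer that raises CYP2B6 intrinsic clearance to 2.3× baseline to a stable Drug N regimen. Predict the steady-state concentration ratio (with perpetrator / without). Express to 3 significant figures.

0.631

CYP2B6: 0.45 × 2.3 = 1.035
CYP2E1: 0.28 (unchanged)
Other: 0.27 (unchanged)
Relative clearance = 1.035 + 0.28 + 0.27 = 1.585.
Steady-state concentration ratio = CL_old/CL_new = 1 / 1.585 = 0.631.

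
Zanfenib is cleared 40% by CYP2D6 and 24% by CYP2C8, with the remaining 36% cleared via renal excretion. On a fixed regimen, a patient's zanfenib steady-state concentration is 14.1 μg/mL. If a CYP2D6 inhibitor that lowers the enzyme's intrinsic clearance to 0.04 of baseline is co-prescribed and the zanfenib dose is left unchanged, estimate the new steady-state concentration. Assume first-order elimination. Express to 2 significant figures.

23 μg/mL

The CYP2D6 pathway (40% of clearance) drops to 0.04× activity: 0.4 × 0.04 = 0.016.
CYP2C8 (24%) and the residual 36% are unaffected.
Relative clearance = 0.016 + 0.24 + 0.36 = 0.616.
New steady-state concentration = baseline ÷ relative clearance = 14.1 / 0.616 = 23 μg/mL.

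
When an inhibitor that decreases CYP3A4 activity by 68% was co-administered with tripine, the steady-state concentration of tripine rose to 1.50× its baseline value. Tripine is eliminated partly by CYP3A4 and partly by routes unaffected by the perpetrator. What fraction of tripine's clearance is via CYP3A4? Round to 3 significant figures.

Let x = fm,CYP3A4. Because steady-state concentration ∝ 1/CL, relative clearance fell to 1/1.50 = 0.6667.
Setting x·0.32 + (1 − x) = 0.6667 and solving: x = (0.6667 − 1)/(0.32 − 1) = 0.490.

0.490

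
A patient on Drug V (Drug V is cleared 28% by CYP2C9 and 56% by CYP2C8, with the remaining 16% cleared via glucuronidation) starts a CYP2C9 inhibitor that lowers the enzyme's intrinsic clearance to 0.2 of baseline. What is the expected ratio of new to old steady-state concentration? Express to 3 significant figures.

The CYP2C9 pathway (28% of clearance) falls to 0.2× activity: 0.28 × 0.2 = 0.056.
CYP2C8 (56%) and the residual 16% are unaffected.
New clearance relative to baseline: 0.056 + 0.56 + 0.16 = 0.776.
Since steady-state concentration ∝ 1/CL, the ratio is 1 / 0.776 = 1.29.

1.29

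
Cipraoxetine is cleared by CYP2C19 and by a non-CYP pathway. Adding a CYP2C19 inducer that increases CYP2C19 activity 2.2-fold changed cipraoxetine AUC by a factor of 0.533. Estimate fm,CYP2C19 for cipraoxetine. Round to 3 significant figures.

Let fm be the CYP2C19 fraction. New clearance relative to baseline = fm × 2.2 + (1 − fm).
AUC ratio = 1 / (new CL fraction), so new CL fraction = 1 / 0.533 = 1.876.
fm × 2.2 + 1 − fm = 1.876  ⇒  fm × (2.2 − 1) = 0.8762  ⇒  fm = 0.730.

0.730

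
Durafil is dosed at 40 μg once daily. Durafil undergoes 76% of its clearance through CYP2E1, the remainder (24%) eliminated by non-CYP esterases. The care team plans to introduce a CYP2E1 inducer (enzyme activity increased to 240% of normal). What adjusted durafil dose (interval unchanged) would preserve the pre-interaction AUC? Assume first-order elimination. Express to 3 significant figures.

82.6 μg

The CYP2E1 pathway (76% of clearance) rises to 2.4× activity: 0.76 × 2.4 = 1.824.
Non-CYP routes (24%) are unchanged.
CL_new/CL_old = 1.824 + 0.24 = 2.064.
Css,avg = (dose rate)/CL, so holding Css fixed requires dose ∝ CL: 40 × 2.064 = 82.6 μg.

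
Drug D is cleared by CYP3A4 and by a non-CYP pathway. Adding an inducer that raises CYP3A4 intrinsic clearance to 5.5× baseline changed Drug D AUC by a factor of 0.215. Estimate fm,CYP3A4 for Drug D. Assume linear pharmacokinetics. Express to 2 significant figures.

CL'/CL = 1 / 0.215 = 4.651
5.5·fm + (1 − fm) = 4.651
fm = (4.651 − 1) / (5.5 − 1) = 0.81

0.81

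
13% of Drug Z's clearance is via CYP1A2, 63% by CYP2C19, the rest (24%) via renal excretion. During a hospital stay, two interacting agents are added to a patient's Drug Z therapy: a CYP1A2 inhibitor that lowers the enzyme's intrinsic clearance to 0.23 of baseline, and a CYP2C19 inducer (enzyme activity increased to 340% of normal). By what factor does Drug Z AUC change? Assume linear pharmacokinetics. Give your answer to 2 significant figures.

The CYP1A2 pathway (13% of clearance) falls to 0.23× activity: 0.13 × 0.23 = 0.0299.
The CYP2C19 pathway (63% of clearance) increases to 3.4× activity: 0.63 × 3.4 = 2.142.
The remaining 24% of clearance is unaffected.
Relative clearance = 0.0299 + 2.142 + 0.24 = 2.4119.
AUC ∝ 1/CL: fold-change = 1 / 2.4119 = 0.41.

0.41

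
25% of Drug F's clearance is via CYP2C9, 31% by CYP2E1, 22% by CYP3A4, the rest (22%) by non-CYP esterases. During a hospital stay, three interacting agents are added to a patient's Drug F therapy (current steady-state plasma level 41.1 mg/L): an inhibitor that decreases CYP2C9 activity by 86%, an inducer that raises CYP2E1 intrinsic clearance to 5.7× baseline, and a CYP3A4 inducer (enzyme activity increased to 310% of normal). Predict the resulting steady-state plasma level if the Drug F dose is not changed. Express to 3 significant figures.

The CYP2C9 pathway (25% of clearance) drops to 0.14× activity: 0.25 × 0.14 = 0.035.
The CYP2E1 pathway (31% of clearance) is boosted to 5.7× activity: 0.31 × 5.7 = 1.767.
The CYP3A4 pathway (22% of clearance) increases to 3.1× activity: 0.22 × 3.1 = 0.682.
Non-CYP routes (22%) are unchanged.
Relative clearance = 0.035 + 1.767 + 0.682 + 0.22 = 2.704.
Steady-state plasma level ∝ 1/CL: new value = 41.1 / 2.704 = 15.2 mg/L.

15.2 mg/L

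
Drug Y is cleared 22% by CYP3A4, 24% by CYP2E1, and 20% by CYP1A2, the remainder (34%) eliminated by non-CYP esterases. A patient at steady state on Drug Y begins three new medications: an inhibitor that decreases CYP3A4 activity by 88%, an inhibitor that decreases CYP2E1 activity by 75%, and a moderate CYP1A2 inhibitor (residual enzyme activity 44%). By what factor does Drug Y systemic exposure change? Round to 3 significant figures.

CYP3A4: 0.22 × 0.12 = 0.0264
CYP2E1: 0.24 × 0.25 = 0.06
CYP1A2: 0.2 × 0.44 = 0.088
Other: 0.34 (unchanged)
Relative clearance = 0.0264 + 0.06 + 0.088 + 0.34 = 0.5144.
Systemic exposure ∝ 1/CL: fold-change = 1 / 0.5144 = 1.94.

1.94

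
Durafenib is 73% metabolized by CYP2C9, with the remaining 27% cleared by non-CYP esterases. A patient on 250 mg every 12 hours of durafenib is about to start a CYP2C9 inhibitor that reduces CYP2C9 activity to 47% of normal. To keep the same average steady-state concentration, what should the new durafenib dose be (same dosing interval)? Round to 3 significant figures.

153 mg

The CYP2C9 pathway (73% of clearance) falls to 0.47× activity: 0.73 × 0.47 = 0.3431.
The remaining 27% of clearance is unaffected.
New clearance relative to baseline: 0.3431 + 0.27 = 0.6131.
To maintain the same steady-state level, dose must scale with clearance: new dose = 250 × 0.6131 = 153 mg.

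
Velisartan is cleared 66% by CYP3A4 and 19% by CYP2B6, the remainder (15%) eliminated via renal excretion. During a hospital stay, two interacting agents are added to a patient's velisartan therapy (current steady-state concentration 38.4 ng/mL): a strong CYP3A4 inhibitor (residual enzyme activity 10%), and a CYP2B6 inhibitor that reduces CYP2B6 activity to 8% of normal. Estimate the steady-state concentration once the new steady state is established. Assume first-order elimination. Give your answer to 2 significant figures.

1.7 × 10² ng/mL

The CYP3A4 pathway (66% of clearance) drops to 0.1× activity: 0.66 × 0.1 = 0.066.
The CYP2B6 pathway (19% of clearance) drops to 0.08× activity: 0.19 × 0.08 = 0.0152.
Non-CYP routes (15%) are unchanged.
New clearance relative to baseline: 0.066 + 0.0152 + 0.15 = 0.2312.
Steady-state concentration ∝ 1/CL: new value = 38.4 / 0.2312 = 1.7 × 10² ng/mL.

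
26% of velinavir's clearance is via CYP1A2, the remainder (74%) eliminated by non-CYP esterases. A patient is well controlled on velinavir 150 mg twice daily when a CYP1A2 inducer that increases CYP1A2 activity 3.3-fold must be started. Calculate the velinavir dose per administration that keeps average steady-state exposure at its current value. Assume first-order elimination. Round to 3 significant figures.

240 mg

The CYP1A2 pathway (26% of clearance) increases to 3.3× activity: 0.26 × 3.3 = 0.858.
Non-CYP routes (74%) are unchanged.
Relative clearance = 0.858 + 0.74 = 1.598.
To maintain the same steady-state level, dose must scale with clearance: new dose = 150 × 1.598 = 240 mg.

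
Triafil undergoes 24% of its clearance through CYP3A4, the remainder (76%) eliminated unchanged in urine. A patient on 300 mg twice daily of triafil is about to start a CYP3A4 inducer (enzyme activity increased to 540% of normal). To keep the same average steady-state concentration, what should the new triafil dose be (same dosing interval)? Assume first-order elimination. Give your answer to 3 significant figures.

617 mg

The CYP3A4 pathway (24% of clearance) rises to 5.4× activity: 0.24 × 5.4 = 1.296.
The remaining 76% of clearance is unaffected.
Relative clearance = 1.296 + 0.76 = 2.056.
To maintain the same steady-state level, dose must scale with clearance: new dose = 300 × 2.056 = 617 mg.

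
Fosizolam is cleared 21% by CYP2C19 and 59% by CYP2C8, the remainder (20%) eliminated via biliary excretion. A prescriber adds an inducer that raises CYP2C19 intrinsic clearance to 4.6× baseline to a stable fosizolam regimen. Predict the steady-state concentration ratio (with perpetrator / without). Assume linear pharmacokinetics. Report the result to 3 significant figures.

The CYP2C19 pathway (21% of clearance) is boosted to 4.6× activity: 0.21 × 4.6 = 0.966.
CYP2C8 (59%) and the residual 20% are unaffected.
CL_new/CL_old = 0.966 + 0.59 + 0.2 = 1.756.
Since steady-state concentration ∝ 1/CL, the ratio is 1 / 1.756 = 0.569.

0.569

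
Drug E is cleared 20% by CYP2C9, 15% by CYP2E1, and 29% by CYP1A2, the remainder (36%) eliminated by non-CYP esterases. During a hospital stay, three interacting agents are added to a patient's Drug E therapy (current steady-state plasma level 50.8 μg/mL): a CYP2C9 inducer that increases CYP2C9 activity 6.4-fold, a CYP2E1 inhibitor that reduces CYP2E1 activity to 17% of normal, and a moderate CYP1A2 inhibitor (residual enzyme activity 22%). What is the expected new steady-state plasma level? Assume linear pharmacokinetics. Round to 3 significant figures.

The CYP2C9 pathway (20% of clearance) is boosted to 6.4× activity: 0.2 × 6.4 = 1.28.
The CYP2E1 pathway (15% of clearance) drops to 0.17× activity: 0.15 × 0.17 = 0.0255.
The CYP1A2 pathway (29% of clearance) falls to 0.22× activity: 0.29 × 0.22 = 0.0638.
The remaining 36% of clearance is unaffected.
New clearance relative to baseline: 1.28 + 0.0255 + 0.0638 + 0.36 = 1.7293.
New steady-state plasma level = 50.8 / 1.7293 = 29.4 μg/mL (concentration scales inversely with clearance).

29.4 μg/mL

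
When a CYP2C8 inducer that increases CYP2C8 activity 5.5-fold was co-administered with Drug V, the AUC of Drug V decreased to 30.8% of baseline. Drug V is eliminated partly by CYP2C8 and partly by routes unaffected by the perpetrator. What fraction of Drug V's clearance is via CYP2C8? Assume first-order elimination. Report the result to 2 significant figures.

CL'/CL = 1 / 0.308 = 3.247
5.5·fm + (1 − fm) = 3.247
fm = (3.247 − 1) / (5.5 − 1) = 0.50

0.50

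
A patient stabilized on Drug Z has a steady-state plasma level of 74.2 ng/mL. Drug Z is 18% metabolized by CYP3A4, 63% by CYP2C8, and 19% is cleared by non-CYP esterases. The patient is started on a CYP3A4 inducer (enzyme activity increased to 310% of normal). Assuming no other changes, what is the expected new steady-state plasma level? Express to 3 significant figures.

CYP3A4: 0.18 × 3.1 = 0.558
CYP2C8: 0.63 (unchanged)
Other: 0.19 (unchanged)
Relative clearance = 0.558 + 0.63 + 0.19 = 1.378.
Steady-state plasma level ∝ 1/CL, so new value = 74.2 / 1.378 = 53.8 ng/mL.

53.8 ng/mL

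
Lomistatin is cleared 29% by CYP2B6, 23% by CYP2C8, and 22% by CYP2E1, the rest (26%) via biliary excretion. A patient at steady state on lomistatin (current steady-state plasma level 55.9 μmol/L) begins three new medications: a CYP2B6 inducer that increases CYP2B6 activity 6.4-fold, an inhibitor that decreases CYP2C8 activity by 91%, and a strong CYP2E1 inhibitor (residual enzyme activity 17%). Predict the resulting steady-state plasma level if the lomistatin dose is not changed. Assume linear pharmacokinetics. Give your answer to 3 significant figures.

The CYP2B6 pathway (29% of clearance) increases to 6.4× activity: 0.29 × 6.4 = 1.856.
The CYP2C8 pathway (23% of clearance) is reduced to 0.09× activity: 0.23 × 0.09 = 0.0207.
The CYP2E1 pathway (22% of clearance) drops to 0.17× activity: 0.22 × 0.17 = 0.0374.
Non-CYP routes (26%) are unchanged.
New clearance relative to baseline: 1.856 + 0.0207 + 0.0374 + 0.26 = 2.1741.
Steady-state plasma level ∝ 1/CL: new value = 55.9 / 2.1741 = 25.7 μmol/L.

25.7 μmol/L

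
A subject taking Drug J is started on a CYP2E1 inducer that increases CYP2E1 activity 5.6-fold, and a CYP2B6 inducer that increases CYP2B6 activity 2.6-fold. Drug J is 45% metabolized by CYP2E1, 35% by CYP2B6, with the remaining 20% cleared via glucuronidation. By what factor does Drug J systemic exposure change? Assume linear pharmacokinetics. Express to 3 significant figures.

0.275

The CYP2E1 pathway (45% of clearance) rises to 5.6× activity: 0.45 × 5.6 = 2.52.
The CYP2B6 pathway (35% of clearance) is boosted to 2.6× activity: 0.35 × 2.6 = 0.91.
The remaining 20% of clearance is unaffected.
New clearance relative to baseline: 2.52 + 0.91 + 0.2 = 3.63.
Systemic exposure ∝ 1/CL: fold-change = 1 / 3.63 = 0.275.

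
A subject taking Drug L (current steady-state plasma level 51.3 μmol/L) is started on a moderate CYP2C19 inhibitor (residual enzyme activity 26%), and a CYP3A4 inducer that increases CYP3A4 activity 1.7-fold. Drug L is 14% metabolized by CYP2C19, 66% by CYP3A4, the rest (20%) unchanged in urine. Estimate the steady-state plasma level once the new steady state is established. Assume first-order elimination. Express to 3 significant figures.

CYP2C19: 0.14 × 0.26 = 0.0364
CYP3A4: 0.66 × 1.7 = 1.122
Other: 0.2 (unchanged)
CL_new/CL_old = 0.0364 + 1.122 + 0.2 = 1.3584.
Steady-state plasma level ∝ 1/CL: new value = 51.3 / 1.3584 = 37.8 μmol/L.

37.8 μmol/L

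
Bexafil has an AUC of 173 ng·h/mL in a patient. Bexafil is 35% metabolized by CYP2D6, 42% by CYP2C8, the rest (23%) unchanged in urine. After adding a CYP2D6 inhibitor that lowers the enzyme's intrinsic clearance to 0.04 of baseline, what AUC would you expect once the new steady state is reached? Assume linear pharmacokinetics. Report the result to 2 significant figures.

2.6 × 10² ng·h/mL

The CYP2D6 pathway (35% of clearance) falls to 0.04× activity: 0.35 × 0.04 = 0.014.
CYP2C8 (42%) and the residual 23% are unaffected.
CL_new/CL_old = 0.014 + 0.42 + 0.23 = 0.664.
With dosing unchanged, AUC scales as 1/CL: 173 / 0.664 = 2.6 × 10² ng·h/mL.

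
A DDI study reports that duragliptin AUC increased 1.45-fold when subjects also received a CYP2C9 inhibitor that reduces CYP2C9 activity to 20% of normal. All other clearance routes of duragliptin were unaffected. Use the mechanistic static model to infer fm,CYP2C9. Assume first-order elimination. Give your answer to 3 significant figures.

Let x = fm,CYP2C9. Because AUC ∝ 1/CL, relative clearance fell to 1/1.45 = 0.6897.
Setting x·0.2 + (1 − x) = 0.6897 and solving: x = (0.6897 − 1)/(0.2 − 1) = 0.388.

0.388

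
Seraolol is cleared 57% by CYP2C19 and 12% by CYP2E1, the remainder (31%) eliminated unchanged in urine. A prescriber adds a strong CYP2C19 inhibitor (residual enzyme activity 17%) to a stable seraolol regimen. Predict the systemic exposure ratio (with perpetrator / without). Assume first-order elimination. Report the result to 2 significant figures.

The CYP2C19 pathway (57% of clearance) falls to 0.17× activity: 0.57 × 0.17 = 0.0969.
CYP2E1 (12%) and the residual 31% are unaffected.
Relative clearance = 0.0969 + 0.12 + 0.31 = 0.5269.
Systemic exposure ratio = CL_old/CL_new = 1 / 0.5269 = 1.9.

1.9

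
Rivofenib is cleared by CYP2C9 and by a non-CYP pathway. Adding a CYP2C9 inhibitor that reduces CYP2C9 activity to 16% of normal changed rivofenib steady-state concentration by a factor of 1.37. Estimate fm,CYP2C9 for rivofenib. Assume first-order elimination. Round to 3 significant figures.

Let x = fm,CYP2C9. Because steady-state concentration ∝ 1/CL, relative clearance fell to 1/1.37 = 0.7299.
Only the CYP2C9 route changed, so 0.7299 = x·0.16 + (1 − x), giving x = 0.322.

0.322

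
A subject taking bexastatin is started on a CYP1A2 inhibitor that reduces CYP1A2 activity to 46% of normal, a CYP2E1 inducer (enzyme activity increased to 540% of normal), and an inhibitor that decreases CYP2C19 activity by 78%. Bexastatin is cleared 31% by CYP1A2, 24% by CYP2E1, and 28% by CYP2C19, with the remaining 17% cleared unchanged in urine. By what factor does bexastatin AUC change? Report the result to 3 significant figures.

CYP1A2: 0.31 × 0.46 = 0.1426
CYP2E1: 0.24 × 5.4 = 1.296
CYP2C19: 0.28 × 0.22 = 0.0616
Other: 0.17 (unchanged)
New clearance relative to baseline: 0.1426 + 1.296 + 0.0616 + 0.17 = 1.6702.
AUC ∝ 1/CL: fold-change = 1 / 1.6702 = 0.599.

0.599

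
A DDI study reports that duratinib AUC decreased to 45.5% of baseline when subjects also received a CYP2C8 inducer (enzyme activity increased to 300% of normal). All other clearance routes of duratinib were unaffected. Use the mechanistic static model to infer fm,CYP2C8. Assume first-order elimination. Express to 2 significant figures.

0.60

CL'/CL = 1 / 0.455 = 2.198
3·fm + (1 − fm) = 2.198
fm = (2.198 − 1) / (3 − 1) = 0.60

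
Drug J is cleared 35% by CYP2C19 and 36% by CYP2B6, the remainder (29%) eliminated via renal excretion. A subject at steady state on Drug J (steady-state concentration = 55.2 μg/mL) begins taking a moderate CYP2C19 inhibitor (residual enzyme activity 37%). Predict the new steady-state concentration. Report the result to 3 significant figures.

The CYP2C19 pathway (35% of clearance) falls to 0.37× activity: 0.35 × 0.37 = 0.1295.
CYP2B6 (36%) and the residual 29% are unaffected.
CL_new/CL_old = 0.1295 + 0.36 + 0.29 = 0.7795.
With dosing unchanged, steady-state concentration scales as 1/CL: 55.2 / 0.7795 = 70.8 μg/mL.

70.8 μg/mL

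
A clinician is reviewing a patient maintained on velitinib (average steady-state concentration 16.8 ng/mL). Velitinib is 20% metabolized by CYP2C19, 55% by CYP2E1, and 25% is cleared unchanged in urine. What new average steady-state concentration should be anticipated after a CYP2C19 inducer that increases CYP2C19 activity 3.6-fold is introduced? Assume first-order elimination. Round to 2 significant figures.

CYP2C19: 0.2 × 3.6 = 0.72
CYP2E1: 0.55 (unchanged)
Other: 0.25 (unchanged)
Relative clearance = 0.72 + 0.55 + 0.25 = 1.52.
Average steady-state concentration ∝ 1/CL, so new value = 16.8 / 1.52 = 11 ng/mL.

11 ng/mL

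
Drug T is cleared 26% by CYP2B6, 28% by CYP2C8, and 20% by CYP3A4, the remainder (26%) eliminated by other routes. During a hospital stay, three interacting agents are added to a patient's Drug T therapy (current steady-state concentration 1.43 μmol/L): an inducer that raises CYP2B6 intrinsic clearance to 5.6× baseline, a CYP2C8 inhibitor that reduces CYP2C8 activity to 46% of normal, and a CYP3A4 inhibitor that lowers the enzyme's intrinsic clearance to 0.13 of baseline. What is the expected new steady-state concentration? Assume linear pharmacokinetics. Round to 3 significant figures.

The CYP2B6 pathway (26% of clearance) is boosted to 5.6× activity: 0.26 × 5.6 = 1.456.
The CYP2C8 pathway (28% of clearance) drops to 0.46× activity: 0.28 × 0.46 = 0.1288.
The CYP3A4 pathway (20% of clearance) is reduced to 0.13× activity: 0.2 × 0.13 = 0.026.
The remaining 26% of clearance is unaffected.
CL_new/CL_old = 1.456 + 0.1288 + 0.026 + 0.26 = 1.8708.
Dividing the baseline by the relative clearance: 1.43 / 1.8708 = 0.764 μmol/L.

0.764 μmol/L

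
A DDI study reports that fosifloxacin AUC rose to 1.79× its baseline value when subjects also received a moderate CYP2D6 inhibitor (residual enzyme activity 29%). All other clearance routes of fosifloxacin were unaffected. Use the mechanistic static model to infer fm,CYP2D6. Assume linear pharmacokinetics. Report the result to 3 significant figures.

Let fm be the CYP2D6 fraction. New clearance relative to baseline = fm × 0.29 + (1 − fm).
AUC ratio = 1 / (new CL fraction), so new CL fraction = 1 / 1.79 = 0.5587.
fm × 0.29 + 1 − fm = 0.5587  ⇒  fm × (0.29 − 1) = −0.4413  ⇒  fm = 0.622.

0.622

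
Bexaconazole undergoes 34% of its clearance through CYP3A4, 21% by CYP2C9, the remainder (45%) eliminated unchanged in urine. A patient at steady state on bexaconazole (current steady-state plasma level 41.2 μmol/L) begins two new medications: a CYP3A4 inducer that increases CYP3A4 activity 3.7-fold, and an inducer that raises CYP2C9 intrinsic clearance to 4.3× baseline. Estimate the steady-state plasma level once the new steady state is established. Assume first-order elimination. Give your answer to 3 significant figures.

CYP3A4: 0.34 × 3.7 = 1.258
CYP2C9: 0.21 × 4.3 = 0.903
Other: 0.45 (unchanged)
Relative clearance = 1.258 + 0.903 + 0.45 = 2.611.
Steady-state plasma level ∝ 1/CL: new value = 41.2 / 2.611 = 15.8 μmol/L.

15.8 μmol/L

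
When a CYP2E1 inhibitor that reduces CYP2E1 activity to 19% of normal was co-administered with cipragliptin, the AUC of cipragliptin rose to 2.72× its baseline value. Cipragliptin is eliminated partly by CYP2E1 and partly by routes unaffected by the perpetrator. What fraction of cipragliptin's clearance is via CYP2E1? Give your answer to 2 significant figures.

Call the CYP2E1 fraction fm. After the interaction, CL_new/CL_old = fm × 0.19 + (1 − fm).
AUC ratio = 1 / (new CL fraction), so new CL fraction = 1 / 2.72 = 0.3676.
fm × 0.19 + 1 − fm = 0.3676  ⇒  fm × (0.19 − 1) = −0.6324  ⇒  fm = 0.78.

0.78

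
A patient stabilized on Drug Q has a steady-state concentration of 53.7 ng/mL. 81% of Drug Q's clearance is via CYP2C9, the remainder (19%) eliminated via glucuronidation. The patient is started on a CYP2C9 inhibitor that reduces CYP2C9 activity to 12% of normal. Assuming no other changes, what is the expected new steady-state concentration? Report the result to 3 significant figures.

187 ng/mL

The CYP2C9 pathway (81% of clearance) is reduced to 0.12× activity: 0.81 × 0.12 = 0.0972.
The remaining 19% of clearance is unaffected.
Relative clearance = 0.0972 + 0.19 = 0.2872.
New steady-state concentration = baseline ÷ relative clearance = 53.7 / 0.2872 = 187 ng/mL.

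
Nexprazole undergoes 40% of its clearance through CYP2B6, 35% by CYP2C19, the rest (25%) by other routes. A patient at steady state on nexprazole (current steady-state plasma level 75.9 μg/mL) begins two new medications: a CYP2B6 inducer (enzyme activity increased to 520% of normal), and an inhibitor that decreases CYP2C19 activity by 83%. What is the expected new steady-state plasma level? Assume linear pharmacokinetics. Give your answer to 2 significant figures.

The CYP2B6 pathway (40% of clearance) is boosted to 5.2× activity: 0.4 × 5.2 = 2.08.
The CYP2C19 pathway (35% of clearance) is reduced to 0.17× activity: 0.35 × 0.17 = 0.0595.
Non-CYP routes (25%) are unchanged.
Relative clearance = 2.08 + 0.0595 + 0.25 = 2.3895.
New steady-state plasma level = 75.9 / 2.3895 = 32 μg/mL (concentration scales inversely with clearance).

32 μg/mL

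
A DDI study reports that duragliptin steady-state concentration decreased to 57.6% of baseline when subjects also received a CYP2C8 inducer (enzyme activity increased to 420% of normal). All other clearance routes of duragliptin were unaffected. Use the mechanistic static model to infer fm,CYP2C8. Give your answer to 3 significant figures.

0.230

CL'/CL = 1 / 0.576 = 1.736
4.2·fm + (1 − fm) = 1.736
fm = (1.736 − 1) / (4.2 − 1) = 0.230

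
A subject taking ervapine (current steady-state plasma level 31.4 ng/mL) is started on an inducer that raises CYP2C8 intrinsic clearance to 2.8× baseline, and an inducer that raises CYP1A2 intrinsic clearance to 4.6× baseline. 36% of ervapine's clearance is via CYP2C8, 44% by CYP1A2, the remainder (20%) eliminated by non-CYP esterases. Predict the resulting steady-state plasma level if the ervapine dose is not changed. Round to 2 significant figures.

9.7 ng/mL

The CYP2C8 pathway (36% of clearance) increases to 2.8× activity: 0.36 × 2.8 = 1.008.
The CYP1A2 pathway (44% of clearance) rises to 4.6× activity: 0.44 × 4.6 = 2.024.
Non-CYP routes (20%) are unchanged.
CL_new/CL_old = 1.008 + 2.024 + 0.2 = 3.232.
New steady-state plasma level = 31.4 / 3.232 = 9.7 ng/mL (concentration scales inversely with clearance).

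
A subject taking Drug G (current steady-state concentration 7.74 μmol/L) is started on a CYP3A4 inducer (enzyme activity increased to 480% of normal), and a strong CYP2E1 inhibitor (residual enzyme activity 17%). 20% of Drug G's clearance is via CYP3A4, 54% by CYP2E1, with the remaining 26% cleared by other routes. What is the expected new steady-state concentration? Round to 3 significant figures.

The CYP3A4 pathway (20% of clearance) is boosted to 4.8× activity: 0.2 × 4.8 = 0.96.
The CYP2E1 pathway (54% of clearance) is reduced to 0.17× activity: 0.54 × 0.17 = 0.0918.
Non-CYP routes (26%) are unchanged.
Relative clearance = 0.96 + 0.0918 + 0.26 = 1.3118.
Steady-state concentration ∝ 1/CL: new value = 7.74 / 1.3118 = 5.90 μmol/L.

5.90 μmol/L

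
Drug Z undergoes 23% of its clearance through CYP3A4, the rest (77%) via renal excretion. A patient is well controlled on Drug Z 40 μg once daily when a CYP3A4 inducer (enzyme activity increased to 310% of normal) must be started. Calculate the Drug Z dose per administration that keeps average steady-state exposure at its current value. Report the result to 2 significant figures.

The CYP3A4 pathway (23% of clearance) rises to 3.1× activity: 0.23 × 3.1 = 0.713.
Non-CYP routes (77%) are unchanged.
New clearance relative to baseline: 0.713 + 0.77 = 1.483.
Css,avg = (dose rate)/CL, so holding Css fixed requires dose ∝ CL: 40 × 1.483 = 59 μg.

59 μg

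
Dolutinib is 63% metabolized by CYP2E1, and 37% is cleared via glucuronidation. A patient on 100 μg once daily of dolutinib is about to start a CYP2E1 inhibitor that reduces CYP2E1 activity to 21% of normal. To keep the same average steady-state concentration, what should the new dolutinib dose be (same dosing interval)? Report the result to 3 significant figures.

50.2 μg

CYP2E1: 0.63 × 0.21 = 0.1323
Other: 0.37 (unchanged)
CL_new/CL_old = 0.1323 + 0.37 = 0.5023.
Css,avg = (dose rate)/CL, so holding Css fixed requires dose ∝ CL: 100 × 0.5023 = 50.2 μg.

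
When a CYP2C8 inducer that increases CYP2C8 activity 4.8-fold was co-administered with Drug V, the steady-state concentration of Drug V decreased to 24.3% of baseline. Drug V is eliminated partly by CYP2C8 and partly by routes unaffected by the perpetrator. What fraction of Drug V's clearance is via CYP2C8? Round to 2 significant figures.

0.82

Write x for the fraction cleared via CYP2C8. The observed steady-state concentration change means clearance rose to 1/0.243 = 4.115 of baseline.
Setting x·4.8 + (1 − x) = 4.115 and solving: x = (4.115 − 1)/(4.8 − 1) = 0.82.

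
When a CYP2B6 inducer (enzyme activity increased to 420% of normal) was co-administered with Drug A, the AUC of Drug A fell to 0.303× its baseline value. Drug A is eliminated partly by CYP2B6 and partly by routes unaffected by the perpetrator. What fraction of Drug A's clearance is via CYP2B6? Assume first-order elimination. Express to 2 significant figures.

Let x = fm,CYP2B6. Because AUC ∝ 1/CL, relative clearance rose to 1/0.303 = 3.3.
Only the CYP2B6 route changed, so 3.3 = x·4.2 + (1 − x), giving x = 0.72.

0.72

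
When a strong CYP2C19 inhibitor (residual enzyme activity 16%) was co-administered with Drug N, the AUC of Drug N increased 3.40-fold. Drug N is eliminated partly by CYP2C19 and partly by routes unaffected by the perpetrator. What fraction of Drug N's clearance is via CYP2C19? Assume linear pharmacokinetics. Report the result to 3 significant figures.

0.840

Let x = fm,CYP2C19. Because AUC ∝ 1/CL, relative clearance fell to 1/3.40 = 0.2941.
Only the CYP2C19 route changed, so 0.2941 = x·0.16 + (1 − x), giving x = 0.840.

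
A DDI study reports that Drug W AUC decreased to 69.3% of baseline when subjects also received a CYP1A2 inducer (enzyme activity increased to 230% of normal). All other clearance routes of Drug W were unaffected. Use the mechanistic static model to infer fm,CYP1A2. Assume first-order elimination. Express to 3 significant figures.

0.341

Call the CYP1A2 fraction fm. After the interaction, CL_new/CL_old = fm × 2.3 + (1 − fm).
AUC ratio = 1 / (new CL fraction), so new CL fraction = 1 / 0.693 = 1.443.
fm × 2.3 + 1 − fm = 1.443  ⇒  fm × (2.3 − 1) = 0.443  ⇒  fm = 0.341.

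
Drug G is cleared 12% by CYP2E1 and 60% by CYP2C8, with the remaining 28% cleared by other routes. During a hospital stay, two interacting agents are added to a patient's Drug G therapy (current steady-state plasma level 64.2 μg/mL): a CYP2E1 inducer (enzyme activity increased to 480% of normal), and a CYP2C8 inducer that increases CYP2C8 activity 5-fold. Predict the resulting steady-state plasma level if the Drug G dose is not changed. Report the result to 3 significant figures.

16.6 μg/mL

The CYP2E1 pathway (12% of clearance) rises to 4.8× activity: 0.12 × 4.8 = 0.576.
The CYP2C8 pathway (60% of clearance) is boosted to 5× activity: 0.6 × 5 = 3.
The remaining 28% of clearance is unaffected.
New clearance relative to baseline: 0.576 + 3 + 0.28 = 3.856.
New steady-state plasma level = 64.2 / 3.856 = 16.6 μg/mL (concentration scales inversely with clearance).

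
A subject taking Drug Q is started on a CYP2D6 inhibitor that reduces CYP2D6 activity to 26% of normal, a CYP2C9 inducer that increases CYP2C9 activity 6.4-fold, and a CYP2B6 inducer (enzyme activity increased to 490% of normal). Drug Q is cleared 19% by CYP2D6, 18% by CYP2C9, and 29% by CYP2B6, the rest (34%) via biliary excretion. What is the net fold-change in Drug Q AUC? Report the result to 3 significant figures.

The CYP2D6 pathway (19% of clearance) is reduced to 0.26× activity: 0.19 × 0.26 = 0.0494.
The CYP2C9 pathway (18% of clearance) is boosted to 6.4× activity: 0.18 × 6.4 = 1.152.
The CYP2B6 pathway (29% of clearance) increases to 4.9× activity: 0.29 × 4.9 = 1.421.
The remaining 34% of clearance is unaffected.
CL_new/CL_old = 0.0494 + 1.152 + 1.421 + 0.34 = 2.9624.
AUC ∝ 1/CL: fold-change = 1 / 2.9624 = 0.338.

0.338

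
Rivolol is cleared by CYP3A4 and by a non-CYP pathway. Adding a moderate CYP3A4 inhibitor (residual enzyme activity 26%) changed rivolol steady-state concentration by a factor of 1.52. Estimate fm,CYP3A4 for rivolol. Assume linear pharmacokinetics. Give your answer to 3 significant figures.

Call the CYP3A4 fraction fm. After the interaction, CL_new/CL_old = fm × 0.26 + (1 − fm).
Steady-state concentration ratio = 1 / (new CL fraction), so new CL fraction = 1 / 1.52 = 0.6579.
fm × 0.26 + 1 − fm = 0.6579  ⇒  fm × (0.26 − 1) = −0.3421  ⇒  fm = 0.462.

0.462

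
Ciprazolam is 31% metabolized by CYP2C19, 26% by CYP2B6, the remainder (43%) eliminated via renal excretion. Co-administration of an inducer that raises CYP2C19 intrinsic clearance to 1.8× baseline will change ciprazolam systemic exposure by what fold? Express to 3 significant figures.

0.801

CYP2C19: 0.31 × 1.8 = 0.558
CYP2B6: 0.26 (unchanged)
Other: 0.43 (unchanged)
Relative clearance = 0.558 + 0.26 + 0.43 = 1.248.
Systemic exposure is inversely proportional to clearance, so the fold-change is 1 / 1.248 = 0.801.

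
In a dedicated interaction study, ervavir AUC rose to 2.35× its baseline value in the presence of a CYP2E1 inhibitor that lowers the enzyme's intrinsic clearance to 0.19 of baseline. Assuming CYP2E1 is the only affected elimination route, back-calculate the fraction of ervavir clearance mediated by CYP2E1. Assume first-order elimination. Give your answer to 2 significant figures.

0.71

CL'/CL = 1 / 2.35 = 0.4255
0.19·fm + (1 − fm) = 0.4255
fm = (0.4255 − 1) / (0.19 − 1) = 0.71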